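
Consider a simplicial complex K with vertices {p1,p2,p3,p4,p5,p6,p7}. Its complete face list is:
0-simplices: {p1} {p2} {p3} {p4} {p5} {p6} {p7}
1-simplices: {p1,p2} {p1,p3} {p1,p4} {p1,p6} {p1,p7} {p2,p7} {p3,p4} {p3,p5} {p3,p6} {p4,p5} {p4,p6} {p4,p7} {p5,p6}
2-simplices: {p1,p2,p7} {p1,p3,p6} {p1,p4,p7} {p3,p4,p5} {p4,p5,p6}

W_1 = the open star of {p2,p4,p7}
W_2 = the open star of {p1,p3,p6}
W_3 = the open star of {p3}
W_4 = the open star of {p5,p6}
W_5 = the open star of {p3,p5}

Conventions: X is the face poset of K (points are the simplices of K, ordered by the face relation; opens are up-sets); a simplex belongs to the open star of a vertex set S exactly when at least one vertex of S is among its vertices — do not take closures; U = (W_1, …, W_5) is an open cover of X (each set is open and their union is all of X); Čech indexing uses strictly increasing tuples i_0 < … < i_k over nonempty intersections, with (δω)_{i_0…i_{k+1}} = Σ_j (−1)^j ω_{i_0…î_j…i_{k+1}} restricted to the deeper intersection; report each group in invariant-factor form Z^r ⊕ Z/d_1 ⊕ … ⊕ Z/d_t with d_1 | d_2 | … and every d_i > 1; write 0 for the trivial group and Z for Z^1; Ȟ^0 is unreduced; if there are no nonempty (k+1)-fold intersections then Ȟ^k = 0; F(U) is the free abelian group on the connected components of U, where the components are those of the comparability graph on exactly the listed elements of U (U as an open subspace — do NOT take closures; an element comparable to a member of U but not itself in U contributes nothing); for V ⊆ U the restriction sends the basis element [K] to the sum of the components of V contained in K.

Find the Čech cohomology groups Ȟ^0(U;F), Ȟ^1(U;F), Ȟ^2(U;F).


nonempty intersections:
  W1={{p2},{p4},{p7},{p1,p2},{p1,p4},{p1,p7},{p2,p7},{p3,p4},{p4,p5},{p4,p6},{p4,p7},{p1,p2,p7},{p1,p4,p7},{p3,p4,p5},{p4,p5,p6}} W2={{p1},{p3},{p6},{p1,p2},{p1,p3},{p1,p4},{p1,p6},{p1,p7},{p3,p4},{p3,p5},{p3,p6},{p4,p6},{p5,p6},{p1,p2,p7},{p1,p3,p6},{p1,p4,p7},{p3,p4,p5},{p4,p5,p6}} W3={{p3},{p1,p3},{p3,p4},{p3,p5},{p3,p6},{p1,p3,p6},{p3,p4,p5}} W4={{p5},{p6},{p1,p6},{p3,p5},{p3,p6},{p4,p5},{p4,p6},{p5,p6},{p1,p3,p6},{p3,p4,p5},{p4,p5,p6}} W5={{p3},{p5},{p1,p3},{p3,p4},{p3,p5},{p3,p6},{p4,p5},{p5,p6},{p1,p3,p6},{p3,p4,p5},{p4,p5,p6}}
  W12={{p1,p2},{p1,p4},{p1,p7},{p3,p4},{p4,p6},{p1,p2,p7},{p1,p4,p7},{p3,p4,p5},{p4,p5,p6}} W13={{p3,p4},{p3,p4,p5}} W14={{p4,p5},{p4,p6},{p3,p4,p5},{p4,p5,p6}} W15={{p3,p4},{p4,p5},{p3,p4,p5},{p4,p5,p6}} W23={{p3},{p1,p3},{p3,p4},{p3,p5},{p3,p6},{p1,p3,p6},{p3,p4,p5}} W24={{p6},{p1,p6},{p3,p5},{p3,p6},{p4,p6},{p5,p6},{p1,p3,p6},{p3,p4,p5},{p4,p5,p6}} W25={{p3},{p1,p3},{p3,p4},{p3,p5},{p3,p6},{p5,p6},{p1,p3,p6},{p3,p4,p5},{p4,p5,p6}} W34={{p3,p5},{p3,p6},{p1,p3,p6},{p3,p4,p5}} W35={{p3},{p1,p3},{p3,p4},{p3,p5},{p3,p6},{p1,p3,p6},{p3,p4,p5}} W45={{p5},{p3,p5},{p3,p6},{p4,p5},{p5,p6},{p1,p3,p6},{p3,p4,p5},{p4,p5,p6}}
  W123={{p3,p4},{p3,p4,p5}} W124={{p4,p6},{p3,p4,p5},{p4,p5,p6}} W125={{p3,p4},{p3,p4,p5},{p4,p5,p6}} W134={{p3,p4,p5}} W135={{p3,p4},{p3,p4,p5}} W145={{p4,p5},{p3,p4,p5},{p4,p5,p6}} W234={{p3,p5},{p3,p6},{p1,p3,p6},{p3,p4,p5}} W235={{p3},{p1,p3},{p3,p4},{p3,p5},{p3,p6},{p1,p3,p6},{p3,p4,p5}} W245={{p3,p5},{p3,p6},{p5,p6},{p1,p3,p6},{p3,p4,p5},{p4,p5,p6}} W345={{p3,p5},{p3,p6},{p1,p3,p6},{p3,p4,p5}}
  W1234={{p3,p4,p5}} W1235={{p3,p4},{p3,p4,p5}} W1245={{p3,p4,p5},{p4,p5,p6}} W1345={{p3,p4,p5}} W2345={{p3,p5},{p3,p6},{p1,p3,p6},{p3,p4,p5}}
  W12345={{p3,p4,p5}}
components per intersection:
  W1: {{p2},{p4},{p7},{p1,p2},{p1,p4},{p1,p7},{p2,p7},{p3,p4},{p4,p5},{p4,p6},{p4,p7},{p1,p2,p7},{p1,p4,p7},{p3,p4,p5},{p4,p5,p6}}
  W2: {{p1},{p3},{p6},{p1,p2},{p1,p3},{p1,p4},{p1,p6},{p1,p7},{p3,p4},{p3,p5},{p3,p6},{p4,p6},{p5,p6},{p1,p2,p7},{p1,p3,p6},{p1,p4,p7},{p3,p4,p5},{p4,p5,p6}}
  W3: {{p3},{p1,p3},{p3,p4},{p3,p5},{p3,p6},{p1,p3,p6},{p3,p4,p5}}
  W4: {{p5},{p6},{p1,p6},{p3,p5},{p3,p6},{p4,p5},{p4,p6},{p5,p6},{p1,p3,p6},{p3,p4,p5},{p4,p5,p6}}
  W5: {{p3},{p5},{p1,p3},{p3,p4},{p3,p5},{p3,p6},{p4,p5},{p5,p6},{p1,p3,p6},{p3,p4,p5},{p4,p5,p6}}
  W12: {{p1,p2},{p1,p4},{p1,p7},{p1,p2,p7},{p1,p4,p7}} {{p3,p4},{p3,p4,p5}} {{p4,p6},{p4,p5,p6}}
  W13: {{p3,p4},{p3,p4,p5}}
  W14: {{p4,p5},{p4,p6},{p3,p4,p5},{p4,p5,p6}}
  W15: {{p3,p4},{p4,p5},{p3,p4,p5},{p4,p5,p6}}
  W23: {{p3},{p1,p3},{p3,p4},{p3,p5},{p3,p6},{p1,p3,p6},{p3,p4,p5}}
  W24: {{p6},{p1,p6},{p3,p6},{p4,p6},{p5,p6},{p1,p3,p6},{p4,p5,p6}} {{p3,p5},{p3,p4,p5}}
  W25: {{p3},{p1,p3},{p3,p4},{p3,p5},{p3,p6},{p1,p3,p6},{p3,p4,p5}} {{p5,p6},{p4,p5,p6}}
  W34: {{p3,p5},{p3,p4,p5}} {{p3,p6},{p1,p3,p6}}
  W35: {{p3},{p1,p3},{p3,p4},{p3,p5},{p3,p6},{p1,p3,p6},{p3,p4,p5}}
  W45: {{p5},{p3,p5},{p4,p5},{p5,p6},{p3,p4,p5},{p4,p5,p6}} {{p3,p6},{p1,p3,p6}}
  W123: {{p3,p4},{p3,p4,p5}}
  W124: {{p4,p6},{p4,p5,p6}} {{p3,p4,p5}}
  W125: {{p3,p4},{p3,p4,p5}} {{p4,p5,p6}}
  W134: {{p3,p4,p5}}
  W135: {{p3,p4},{p3,p4,p5}}
  W145: {{p4,p5},{p3,p4,p5},{p4,p5,p6}}
  W234: {{p3,p5},{p3,p4,p5}} {{p3,p6},{p1,p3,p6}}
  W235: {{p3},{p1,p3},{p3,p4},{p3,p5},{p3,p6},{p1,p3,p6},{p3,p4,p5}}
  W245: {{p3,p5},{p3,p4,p5}} {{p3,p6},{p1,p3,p6}} {{p5,p6},{p4,p5,p6}}
  W345: {{p3,p5},{p3,p4,p5}} {{p3,p6},{p1,p3,p6}}
  W1234: {{p3,p4,p5}}
  W1235: {{p3,p4},{p3,p4,p5}}
  W1245: {{p3,p4,p5}} {{p4,p5,p6}}
  W1345: {{p3,p4,p5}}
  W2345: {{p3,p5},{p3,p4,p5}} {{p3,p6},{p1,p3,p6}}
  W12345: {{p3,p4,p5}}
C dims 5,16,16,7; δ0: rk 4, SNF 1^4; δ1: rk 10, SNF 1^10; δ2: rk 6, SNF 1^6
Ȟ^0: (5−4)−0=1 ⇒ Z
Ȟ^1: (16−10)−4=2 ⇒ Z^2
Ȟ^2: (16−6)−10=0 ⇒ 0

Ȟ^0(U;F) ≅ Z, Ȟ^1(U;F) ≅ Z^2, Ȟ^2(U;F) ≅ 0


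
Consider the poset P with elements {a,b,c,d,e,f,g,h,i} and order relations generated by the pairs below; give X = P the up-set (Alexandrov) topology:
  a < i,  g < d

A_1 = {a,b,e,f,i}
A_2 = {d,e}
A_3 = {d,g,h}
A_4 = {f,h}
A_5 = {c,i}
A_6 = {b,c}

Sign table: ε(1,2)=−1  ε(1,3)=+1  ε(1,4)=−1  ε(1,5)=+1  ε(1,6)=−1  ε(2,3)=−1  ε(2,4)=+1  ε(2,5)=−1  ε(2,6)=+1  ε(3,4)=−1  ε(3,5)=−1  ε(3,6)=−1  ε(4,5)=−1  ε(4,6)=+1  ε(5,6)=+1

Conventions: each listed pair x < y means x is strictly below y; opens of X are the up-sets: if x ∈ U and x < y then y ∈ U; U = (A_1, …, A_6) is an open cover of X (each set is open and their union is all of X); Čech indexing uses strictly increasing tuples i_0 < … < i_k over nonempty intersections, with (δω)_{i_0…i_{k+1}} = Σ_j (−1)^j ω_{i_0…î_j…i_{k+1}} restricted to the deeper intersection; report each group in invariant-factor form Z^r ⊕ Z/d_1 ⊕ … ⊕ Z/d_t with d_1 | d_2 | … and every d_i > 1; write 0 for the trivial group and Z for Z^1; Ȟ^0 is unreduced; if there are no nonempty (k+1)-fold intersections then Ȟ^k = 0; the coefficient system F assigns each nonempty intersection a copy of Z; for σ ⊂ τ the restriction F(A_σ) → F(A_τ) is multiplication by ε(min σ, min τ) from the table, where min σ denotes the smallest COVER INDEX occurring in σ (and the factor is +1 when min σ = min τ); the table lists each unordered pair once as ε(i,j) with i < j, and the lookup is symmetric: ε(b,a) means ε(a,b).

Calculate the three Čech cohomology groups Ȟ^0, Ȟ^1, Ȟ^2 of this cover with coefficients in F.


Ȟ^0 = 0, Ȟ^1 = Z ⊕ Z/2 and Ȟ^2 = 0

intersection data:
  A12={e} A14={f} A15={i} A16={b} A23={d} A34={h} A56={c}
C dims 6,7; δ0: rk 6, SNF 1^5·2
Ȟ^0 = (6 − 6) − 0 = 0, so Ȟ^0 ≅ 0
Ȟ^1 = (7 − 0) − 6 = 1 plus torsion [2], so Ȟ^1 ≅ Z ⊕ Z/2
Ȟ^2 = (0 − 0) − 0 = 0, so Ȟ^2 ≅ 0


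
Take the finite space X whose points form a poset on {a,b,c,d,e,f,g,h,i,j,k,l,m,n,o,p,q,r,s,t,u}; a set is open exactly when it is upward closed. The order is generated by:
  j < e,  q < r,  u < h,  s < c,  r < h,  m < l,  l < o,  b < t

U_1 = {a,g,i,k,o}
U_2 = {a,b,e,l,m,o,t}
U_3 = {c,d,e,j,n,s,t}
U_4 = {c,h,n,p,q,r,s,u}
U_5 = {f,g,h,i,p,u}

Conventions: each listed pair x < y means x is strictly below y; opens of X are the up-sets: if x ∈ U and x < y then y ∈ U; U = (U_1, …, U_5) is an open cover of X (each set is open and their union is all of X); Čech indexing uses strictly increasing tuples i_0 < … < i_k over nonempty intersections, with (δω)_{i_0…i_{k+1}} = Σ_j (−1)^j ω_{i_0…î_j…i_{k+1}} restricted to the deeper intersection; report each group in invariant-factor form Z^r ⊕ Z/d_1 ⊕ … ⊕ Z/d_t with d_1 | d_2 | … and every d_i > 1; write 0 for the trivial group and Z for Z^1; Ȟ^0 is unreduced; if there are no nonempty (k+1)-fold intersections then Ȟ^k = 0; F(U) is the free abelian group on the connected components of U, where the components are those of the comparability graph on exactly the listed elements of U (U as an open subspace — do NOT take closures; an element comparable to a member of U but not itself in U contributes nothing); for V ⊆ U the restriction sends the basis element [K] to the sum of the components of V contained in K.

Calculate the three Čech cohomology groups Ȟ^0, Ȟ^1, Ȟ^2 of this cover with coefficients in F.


nerve simplices:
  U12={a,o} U15={g,i} U23={e,t} U34={c,n,s} U45={h,p,u}
components per intersection:
  U1: {a} {g} {i} {k} {o}
  U2: {a} {b,t} {e} {l,m,o}
  U3: {c,s} {d} {e,j} {n} {t}
  U4: {c,s} {h,q,r,u} {n} {p}
  U5: {f} {g} {h,u} {i} {p}
  U12: {a} {o}
  U15: {g} {i}
  U23: {e} {t}
  U34: {c,s} {n}
  U45: {h,u} {p}
C dims 23,10; δ0: rk 10, SNF 1^10
degree 0: 23−10−0 = 13 → Ȟ^0 ≅ Z^13
degree 1: 10−0−10 = 0 → Ȟ^1 ≅ 0
degree 2: 0−0−0 = 0 → Ȟ^2 ≅ 0

Ȟ^0(U;F) ≅ Z^13,  Ȟ^1(U;F) ≅ 0,  Ȟ^2(U;F) ≅ 0


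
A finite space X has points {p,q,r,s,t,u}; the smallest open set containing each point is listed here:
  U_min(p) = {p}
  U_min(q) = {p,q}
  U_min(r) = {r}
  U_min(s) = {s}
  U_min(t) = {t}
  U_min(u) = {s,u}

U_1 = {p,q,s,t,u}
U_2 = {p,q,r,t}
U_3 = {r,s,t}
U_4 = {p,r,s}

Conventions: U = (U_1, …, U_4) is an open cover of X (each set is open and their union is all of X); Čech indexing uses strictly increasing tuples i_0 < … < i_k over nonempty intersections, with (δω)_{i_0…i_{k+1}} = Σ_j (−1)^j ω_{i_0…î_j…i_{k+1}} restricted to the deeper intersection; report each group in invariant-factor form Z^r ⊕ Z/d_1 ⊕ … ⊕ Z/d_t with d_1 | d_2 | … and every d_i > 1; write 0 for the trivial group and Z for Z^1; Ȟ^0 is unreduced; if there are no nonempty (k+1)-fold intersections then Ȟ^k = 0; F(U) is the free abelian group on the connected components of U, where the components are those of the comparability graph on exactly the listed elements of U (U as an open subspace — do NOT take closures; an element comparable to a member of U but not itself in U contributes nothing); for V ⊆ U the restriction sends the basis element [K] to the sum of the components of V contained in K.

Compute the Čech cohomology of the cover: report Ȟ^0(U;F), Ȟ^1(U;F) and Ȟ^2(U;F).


Ȟ^0 = Z^4, Ȟ^1 = 0, Ȟ^2 = 0

nonempty intersections:
  U12={p,q,t} U13={s,t} U14={p,s} U23={r,t} U24={p,r} U34={r,s}
  U123={t} U124={p} U134={s} U234={r}
components per intersection:
  U1: {p,q} {s,u} {t}
  U2: {p,q} {r} {t}
  U3: {r} {s} {t}
  U4: {p} {r} {s}
  U12: {p,q} {t}
  U13: {s} {t}
  U14: {p} {s}
  U23: {r} {t}
  U24: {p} {r}
  U34: {r} {s}
  U123: {t}
  U124: {p}
  U134: {s}
  U234: {r}
C dims 12,12,4; δ0: rk 8, SNF 1^8; δ1: rk 4, SNF 1^4
Ȟ^0: (12−8)−0=4 ⇒ Z^4
Ȟ^1: (12−4)−8=0 ⇒ 0
Ȟ^2: (4−0)−4=0 ⇒ 0


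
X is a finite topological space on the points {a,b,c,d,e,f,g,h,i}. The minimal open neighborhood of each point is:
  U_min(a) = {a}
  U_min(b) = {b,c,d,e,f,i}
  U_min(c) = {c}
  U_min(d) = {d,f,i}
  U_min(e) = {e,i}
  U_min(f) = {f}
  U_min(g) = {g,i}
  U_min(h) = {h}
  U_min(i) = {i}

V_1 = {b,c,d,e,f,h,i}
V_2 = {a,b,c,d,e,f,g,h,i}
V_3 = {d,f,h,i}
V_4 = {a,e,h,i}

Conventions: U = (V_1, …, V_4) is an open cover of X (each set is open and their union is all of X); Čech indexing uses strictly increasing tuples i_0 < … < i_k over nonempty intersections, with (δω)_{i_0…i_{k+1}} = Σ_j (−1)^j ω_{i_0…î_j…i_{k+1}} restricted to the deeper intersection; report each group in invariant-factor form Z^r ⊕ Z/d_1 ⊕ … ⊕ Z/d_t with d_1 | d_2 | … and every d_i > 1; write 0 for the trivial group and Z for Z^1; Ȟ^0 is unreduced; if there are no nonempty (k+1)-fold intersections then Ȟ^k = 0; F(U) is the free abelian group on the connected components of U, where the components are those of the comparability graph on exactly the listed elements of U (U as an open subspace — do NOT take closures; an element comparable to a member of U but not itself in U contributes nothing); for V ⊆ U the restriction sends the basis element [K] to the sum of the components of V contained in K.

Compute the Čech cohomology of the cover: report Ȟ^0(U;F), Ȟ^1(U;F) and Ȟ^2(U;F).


nonempty overlaps:
  V12={b,c,d,e,f,h,i} V13={d,f,h,i} V14={e,h,i} V23={d,f,h,i} V24={a,e,h,i} V34={h,i}
  V123={d,f,h,i} V124={e,h,i} V134={h,i} V234={h,i}
  V1234={h,i}
components per intersection:
  V1: {b,c,d,e,f,i} {h}
  V2: {a} {b,c,d,e,f,g,i} {h}
  V3: {d,f,i} {h}
  V4: {a} {e,i} {h}
  V12: {b,c,d,e,f,i} {h}
  V13: {d,f,i} {h}
  V14: {e,i} {h}
  V23: {d,f,i} {h}
  V24: {a} {e,i} {h}
  V34: {h} {i}
  V123: {d,f,i} {h}
  V124: {e,i} {h}
  V134: {h} {i}
  V234: {h} {i}
  V1234: {h} {i}
C dims 10,13,8,2; δ0: rk 7, SNF 1^7; δ1: rk 6, SNF 1^6; δ2: rk 2, SNF 1^2
degree 0: 10−7−0 = 3 → Ȟ^0 ≅ Z^3
degree 1: 13−6−7 = 0 → Ȟ^1 ≅ 0
degree 2: 8−2−6 = 0 → Ȟ^2 ≅ 0

Ȟ^0(U;F) ≅ Z^3, Ȟ^1(U;F) ≅ 0, Ȟ^2(U;F) ≅ 0


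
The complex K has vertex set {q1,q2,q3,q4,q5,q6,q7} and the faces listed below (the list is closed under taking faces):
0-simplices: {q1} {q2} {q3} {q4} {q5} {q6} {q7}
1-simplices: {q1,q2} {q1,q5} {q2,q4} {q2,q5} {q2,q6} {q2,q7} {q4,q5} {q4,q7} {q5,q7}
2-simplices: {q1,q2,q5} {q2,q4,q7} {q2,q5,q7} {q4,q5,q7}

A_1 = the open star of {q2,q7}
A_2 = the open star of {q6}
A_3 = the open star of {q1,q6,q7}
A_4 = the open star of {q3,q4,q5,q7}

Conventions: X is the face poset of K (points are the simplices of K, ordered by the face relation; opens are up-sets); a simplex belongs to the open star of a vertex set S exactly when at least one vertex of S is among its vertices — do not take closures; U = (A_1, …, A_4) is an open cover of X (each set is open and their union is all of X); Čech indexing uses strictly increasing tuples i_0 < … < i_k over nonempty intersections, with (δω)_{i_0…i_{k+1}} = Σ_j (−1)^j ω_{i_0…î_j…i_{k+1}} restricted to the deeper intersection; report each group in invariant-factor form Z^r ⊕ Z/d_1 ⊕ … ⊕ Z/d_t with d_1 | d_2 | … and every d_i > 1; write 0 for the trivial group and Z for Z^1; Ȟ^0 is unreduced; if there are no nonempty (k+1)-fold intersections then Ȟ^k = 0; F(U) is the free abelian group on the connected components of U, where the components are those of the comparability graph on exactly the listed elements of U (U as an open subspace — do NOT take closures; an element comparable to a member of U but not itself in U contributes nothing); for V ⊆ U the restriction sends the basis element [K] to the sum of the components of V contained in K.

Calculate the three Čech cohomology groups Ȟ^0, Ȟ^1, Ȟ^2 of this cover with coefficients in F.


nonempty overlaps:
  A1={{q2},{q7},{q1,q2},{q2,q4},{q2,q5},{q2,q6},{q2,q7},{q4,q7},{q5,q7},{q1,q2,q5},{q2,q4,q7},{q2,q5,q7},{q4,q5,q7}} A2={{q6},{q2,q6}} A3={{q1},{q6},{q7},{q1,q2},{q1,q5},{q2,q6},{q2,q7},{q4,q7},{q5,q7},{q1,q2,q5},{q2,q4,q7},{q2,q5,q7},{q4,q5,q7}} A4={{q3},{q4},{q5},{q7},{q1,q5},{q2,q4},{q2,q5},{q2,q7},{q4,q5},{q4,q7},{q5,q7},{q1,q2,q5},{q2,q4,q7},{q2,q5,q7},{q4,q5,q7}}
  A12={{q2,q6}} A13={{q7},{q1,q2},{q2,q6},{q2,q7},{q4,q7},{q5,q7},{q1,q2,q5},{q2,q4,q7},{q2,q5,q7},{q4,q5,q7}} A14={{q7},{q2,q4},{q2,q5},{q2,q7},{q4,q7},{q5,q7},{q1,q2,q5},{q2,q4,q7},{q2,q5,q7},{q4,q5,q7}} A23={{q6},{q2,q6}} A34={{q7},{q1,q5},{q2,q7},{q4,q7},{q5,q7},{q1,q2,q5},{q2,q4,q7},{q2,q5,q7},{q4,q5,q7}}
  A123={{q2,q6}} A134={{q7},{q2,q7},{q4,q7},{q5,q7},{q1,q2,q5},{q2,q4,q7},{q2,q5,q7},{q4,q5,q7}}
components per intersection:
  A1: {{q2},{q7},{q1,q2},{q2,q4},{q2,q5},{q2,q6},{q2,q7},{q4,q7},{q5,q7},{q1,q2,q5},{q2,q4,q7},{q2,q5,q7},{q4,q5,q7}}
  A2: {{q6},{q2,q6}}
  A3: {{q1},{q1,q2},{q1,q5},{q1,q2,q5}} {{q6},{q2,q6}} {{q7},{q2,q7},{q4,q7},{q5,q7},{q2,q4,q7},{q2,q5,q7},{q4,q5,q7}}
  A4: {{q3}} {{q4},{q5},{q7},{q1,q5},{q2,q4},{q2,q5},{q2,q7},{q4,q5},{q4,q7},{q5,q7},{q1,q2,q5},{q2,q4,q7},{q2,q5,q7},{q4,q5,q7}}
  A12: {{q2,q6}}
  A13: {{q7},{q2,q7},{q4,q7},{q5,q7},{q2,q4,q7},{q2,q5,q7},{q4,q5,q7}} {{q1,q2},{q1,q2,q5}} {{q2,q6}}
  A14: {{q7},{q2,q4},{q2,q5},{q2,q7},{q4,q7},{q5,q7},{q1,q2,q5},{q2,q4,q7},{q2,q5,q7},{q4,q5,q7}}
  A23: {{q6},{q2,q6}}
  A34: {{q7},{q2,q7},{q4,q7},{q5,q7},{q2,q4,q7},{q2,q5,q7},{q4,q5,q7}} {{q1,q5},{q1,q2,q5}}
  A123: {{q2,q6}}
  A134: {{q7},{q2,q7},{q4,q7},{q5,q7},{q2,q4,q7},{q2,q5,q7},{q4,q5,q7}} {{q1,q2,q5}}
C dims 7,8,3; δ0: rk 5, SNF 1^5; δ1: rk 3, SNF 1^3
degree 0: 7−5−0 = 2 → Ȟ^0 ≅ Z^2
degree 1: 8−3−5 = 0 → Ȟ^1 ≅ 0
degree 2: 3−0−3 = 0 → Ȟ^2 ≅ 0

Ȟ^0(U;F) ≅ Z^2, Ȟ^1(U;F) ≅ 0 and Ȟ^2(U;F) ≅ 0


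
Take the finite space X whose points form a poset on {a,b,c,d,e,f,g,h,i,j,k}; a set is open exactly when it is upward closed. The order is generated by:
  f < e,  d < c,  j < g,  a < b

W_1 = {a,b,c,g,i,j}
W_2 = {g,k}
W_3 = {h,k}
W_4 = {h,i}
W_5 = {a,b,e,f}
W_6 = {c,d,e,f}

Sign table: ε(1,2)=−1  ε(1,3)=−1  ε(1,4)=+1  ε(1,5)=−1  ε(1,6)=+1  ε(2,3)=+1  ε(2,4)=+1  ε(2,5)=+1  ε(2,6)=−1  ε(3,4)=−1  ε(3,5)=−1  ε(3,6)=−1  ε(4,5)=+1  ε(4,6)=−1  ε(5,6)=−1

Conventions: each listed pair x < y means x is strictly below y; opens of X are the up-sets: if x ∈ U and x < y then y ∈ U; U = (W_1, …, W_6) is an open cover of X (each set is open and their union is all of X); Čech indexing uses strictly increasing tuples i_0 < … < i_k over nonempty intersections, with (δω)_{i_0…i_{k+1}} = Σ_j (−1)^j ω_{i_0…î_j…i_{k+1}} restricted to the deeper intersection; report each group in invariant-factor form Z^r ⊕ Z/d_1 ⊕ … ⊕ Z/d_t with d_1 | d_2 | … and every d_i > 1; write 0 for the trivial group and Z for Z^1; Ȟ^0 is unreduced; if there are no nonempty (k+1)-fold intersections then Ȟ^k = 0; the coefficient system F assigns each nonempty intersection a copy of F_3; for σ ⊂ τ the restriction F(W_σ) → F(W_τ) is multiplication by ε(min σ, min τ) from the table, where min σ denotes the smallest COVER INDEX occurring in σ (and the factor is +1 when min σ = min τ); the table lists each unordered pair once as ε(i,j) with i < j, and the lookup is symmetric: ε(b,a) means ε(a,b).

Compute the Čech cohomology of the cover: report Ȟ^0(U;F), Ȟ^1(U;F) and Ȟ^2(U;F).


nonempty overlaps:
  W12={g} W14={i} W15={a,b} W16={c} W23={k} W34={h} W56={e,f}
C dims 6,7; δ0: rk_F3 5
degree 0: 6−5−0 = 1 → Ȟ^0 ≅ Z/3
degree 1: 7−0−5 = 2 → Ȟ^1 ≅ Z/3 ⊕ Z/3
degree 2: 0−0−0 = 0 → Ȟ^2 ≅ 0

Ȟ^0 ≅ Z/3, Ȟ^1 ≅ Z/3 ⊕ Z/3, Ȟ^2 ≅ 0


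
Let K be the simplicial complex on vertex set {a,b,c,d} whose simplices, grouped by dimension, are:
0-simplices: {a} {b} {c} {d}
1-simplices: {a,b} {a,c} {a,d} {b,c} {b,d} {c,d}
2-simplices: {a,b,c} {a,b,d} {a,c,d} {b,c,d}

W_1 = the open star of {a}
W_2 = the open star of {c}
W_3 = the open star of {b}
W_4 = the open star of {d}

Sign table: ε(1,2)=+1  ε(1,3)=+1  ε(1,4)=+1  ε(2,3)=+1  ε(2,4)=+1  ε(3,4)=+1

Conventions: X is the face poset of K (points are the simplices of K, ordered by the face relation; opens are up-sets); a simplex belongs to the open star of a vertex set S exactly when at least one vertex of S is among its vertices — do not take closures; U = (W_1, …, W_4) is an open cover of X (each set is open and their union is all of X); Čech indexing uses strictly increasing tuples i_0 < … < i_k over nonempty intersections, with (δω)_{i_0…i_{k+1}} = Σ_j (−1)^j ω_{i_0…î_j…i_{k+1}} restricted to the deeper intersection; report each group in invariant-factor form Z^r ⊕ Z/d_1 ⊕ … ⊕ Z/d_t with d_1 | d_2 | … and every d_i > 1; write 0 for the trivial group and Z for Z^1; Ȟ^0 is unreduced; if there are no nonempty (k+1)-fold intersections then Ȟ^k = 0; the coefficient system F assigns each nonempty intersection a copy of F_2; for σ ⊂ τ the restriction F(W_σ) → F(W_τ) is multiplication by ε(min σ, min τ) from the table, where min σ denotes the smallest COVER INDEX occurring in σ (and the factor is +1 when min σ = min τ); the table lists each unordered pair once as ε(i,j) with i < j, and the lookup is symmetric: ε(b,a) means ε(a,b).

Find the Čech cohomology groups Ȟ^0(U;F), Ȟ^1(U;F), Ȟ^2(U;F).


cover nerve:
  W1={{a},{a,b},{a,c},{a,d},{a,b,c},{a,b,d},{a,c,d}} W2={{c},{a,c},{b,c},{c,d},{a,b,c},{a,c,d},{b,c,d}} W3={{b},{a,b},{b,c},{b,d},{a,b,c},{a,b,d},{b,c,d}} W4={{d},{a,d},{b,d},{c,d},{a,b,d},{a,c,d},{b,c,d}}
  W12={{a,c},{a,b,c},{a,c,d}} W13={{a,b},{a,b,c},{a,b,d}} W14={{a,d},{a,b,d},{a,c,d}} W23={{b,c},{a,b,c},{b,c,d}} W24={{c,d},{a,c,d},{b,c,d}} W34={{b,d},{a,b,d},{b,c,d}}
  W123={{a,b,c}} W124={{a,c,d}} W134={{a,b,d}} W234={{b,c,d}}
C dims 4,6,4; δ0: rk_F2 3; δ1: rk_F2 3
Ȟ^0: (4−3)−0=1 ⇒ Z/2
Ȟ^1: (6−3)−3=0 ⇒ 0
Ȟ^2: (4−0)−3=1 ⇒ Z/2

Ȟ^0(U;F) ≅ Z/2, Ȟ^1(U;F) ≅ 0, Ȟ^2(U;F) ≅ Z/2


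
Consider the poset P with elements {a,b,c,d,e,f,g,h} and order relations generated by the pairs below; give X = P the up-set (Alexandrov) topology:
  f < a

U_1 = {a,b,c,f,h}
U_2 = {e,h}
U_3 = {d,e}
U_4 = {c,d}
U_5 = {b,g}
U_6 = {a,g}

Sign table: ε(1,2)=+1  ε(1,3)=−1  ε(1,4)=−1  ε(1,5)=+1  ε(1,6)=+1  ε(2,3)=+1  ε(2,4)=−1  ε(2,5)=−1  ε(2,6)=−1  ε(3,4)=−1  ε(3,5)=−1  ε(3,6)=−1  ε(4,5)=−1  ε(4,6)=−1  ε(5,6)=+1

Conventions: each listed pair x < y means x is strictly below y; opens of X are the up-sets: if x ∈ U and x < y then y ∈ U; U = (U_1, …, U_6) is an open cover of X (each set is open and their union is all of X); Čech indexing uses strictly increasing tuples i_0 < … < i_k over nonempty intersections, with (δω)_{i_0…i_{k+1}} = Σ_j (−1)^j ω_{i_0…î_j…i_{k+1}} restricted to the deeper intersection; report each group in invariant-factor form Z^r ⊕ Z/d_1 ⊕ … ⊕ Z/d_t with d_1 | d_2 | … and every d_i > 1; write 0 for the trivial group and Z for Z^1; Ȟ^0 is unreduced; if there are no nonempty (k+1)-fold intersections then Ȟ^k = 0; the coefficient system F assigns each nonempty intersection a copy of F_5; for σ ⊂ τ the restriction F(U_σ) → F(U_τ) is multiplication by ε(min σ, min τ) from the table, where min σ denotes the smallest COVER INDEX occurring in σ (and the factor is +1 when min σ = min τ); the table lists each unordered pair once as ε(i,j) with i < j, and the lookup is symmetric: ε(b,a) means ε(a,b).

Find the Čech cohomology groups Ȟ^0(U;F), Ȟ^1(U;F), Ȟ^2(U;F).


cover nerve:
  U12={h} U14={c} U15={b} U16={a} U23={e} U34={d} U56={g}
C dims 6,7; δ0: rk_F5 5
Ȟ^0: (6−5)−0=1 ⇒ Z/5
Ȟ^1: (7−0)−5=2 ⇒ Z/5 ⊕ Z/5
Ȟ^2: (0−0)−0=0 ⇒ 0

Ȟ^0 ≅ Z/5, Ȟ^1 ≅ Z/5 ⊕ Z/5, Ȟ^2 ≅ 0


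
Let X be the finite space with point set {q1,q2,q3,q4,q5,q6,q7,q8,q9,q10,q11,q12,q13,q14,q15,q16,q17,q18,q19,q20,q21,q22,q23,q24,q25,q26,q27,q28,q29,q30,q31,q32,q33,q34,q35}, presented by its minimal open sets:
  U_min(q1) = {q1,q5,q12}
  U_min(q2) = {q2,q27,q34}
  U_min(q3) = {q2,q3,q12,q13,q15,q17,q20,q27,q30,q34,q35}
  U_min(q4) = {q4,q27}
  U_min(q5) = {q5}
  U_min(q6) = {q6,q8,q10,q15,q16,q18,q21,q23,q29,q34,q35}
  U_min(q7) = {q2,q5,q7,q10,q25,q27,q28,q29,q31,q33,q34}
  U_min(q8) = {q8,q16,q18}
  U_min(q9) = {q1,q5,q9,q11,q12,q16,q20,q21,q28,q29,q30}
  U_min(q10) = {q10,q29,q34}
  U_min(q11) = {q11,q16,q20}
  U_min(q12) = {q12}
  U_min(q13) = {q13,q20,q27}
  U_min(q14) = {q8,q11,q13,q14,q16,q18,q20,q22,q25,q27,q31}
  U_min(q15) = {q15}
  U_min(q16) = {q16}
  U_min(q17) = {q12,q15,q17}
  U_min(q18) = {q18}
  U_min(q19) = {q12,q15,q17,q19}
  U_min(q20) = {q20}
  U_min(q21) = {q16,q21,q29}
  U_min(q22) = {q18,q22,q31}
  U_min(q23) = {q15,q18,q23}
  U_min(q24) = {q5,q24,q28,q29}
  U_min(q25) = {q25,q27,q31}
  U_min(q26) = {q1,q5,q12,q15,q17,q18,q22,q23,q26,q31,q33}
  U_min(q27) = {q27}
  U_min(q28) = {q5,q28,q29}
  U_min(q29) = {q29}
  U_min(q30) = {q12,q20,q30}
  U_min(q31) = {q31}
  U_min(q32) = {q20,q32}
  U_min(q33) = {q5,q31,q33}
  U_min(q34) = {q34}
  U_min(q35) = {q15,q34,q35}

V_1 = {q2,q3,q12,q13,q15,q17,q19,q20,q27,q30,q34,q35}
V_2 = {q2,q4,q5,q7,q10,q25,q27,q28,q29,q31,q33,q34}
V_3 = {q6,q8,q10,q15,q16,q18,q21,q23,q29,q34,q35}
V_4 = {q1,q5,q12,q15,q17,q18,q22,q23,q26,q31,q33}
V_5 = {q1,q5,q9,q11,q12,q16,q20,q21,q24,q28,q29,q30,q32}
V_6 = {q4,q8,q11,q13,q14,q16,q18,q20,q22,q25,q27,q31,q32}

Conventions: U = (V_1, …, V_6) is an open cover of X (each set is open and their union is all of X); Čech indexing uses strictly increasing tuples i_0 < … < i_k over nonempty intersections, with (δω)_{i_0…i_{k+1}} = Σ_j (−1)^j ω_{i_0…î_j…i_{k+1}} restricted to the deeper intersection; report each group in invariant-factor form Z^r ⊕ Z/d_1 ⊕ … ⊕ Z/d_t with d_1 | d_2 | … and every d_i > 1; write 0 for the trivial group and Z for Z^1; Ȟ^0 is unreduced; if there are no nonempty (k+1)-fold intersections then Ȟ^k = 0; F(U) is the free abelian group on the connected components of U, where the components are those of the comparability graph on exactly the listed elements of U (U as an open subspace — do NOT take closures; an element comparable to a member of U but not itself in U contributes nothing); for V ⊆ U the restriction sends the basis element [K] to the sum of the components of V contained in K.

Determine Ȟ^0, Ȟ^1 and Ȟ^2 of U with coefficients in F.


Ȟ^0 ≅ Z; Ȟ^1 ≅ 0; Ȟ^2 ≅ Z/2

intersection data:
  V12={q2,q27,q34} V13={q15,q34,q35} V14={q12,q15,q17} V15={q12,q20,q30} V16={q13,q20,q27} V23={q10,q29,q34} V24={q5,q31,q33} V25={q5,q28,q29} V26={q4,q25,q27,q31} V34={q15,q18,q23} V35={q16,q21,q29} V36={q8,q16,q18} V45={q1,q5,q12} V46={q18,q22,q31} V56={q11,q16,q20,q32}
  V123={q34} V126={q27} V134={q15} V145={q12} V156={q20} V235={q29} V245={q5} V246={q31} V346={q18} V356={q16}
components per intersection:
  V1: {q2,q3,q12,q13,q15,q17,q19,q20,q27,q30,q34,q35}
  V2: {q2,q4,q5,q7,q10,q25,q27,q28,q29,q31,q33,q34}
  V3: {q6,q8,q10,q15,q16,q18,q21,q23,q29,q34,q35}
  V4: {q1,q5,q12,q15,q17,q18,q22,q23,q26,q31,q33}
  V5: {q1,q5,q9,q11,q12,q16,q20,q21,q24,q28,q29,q30,q32}
  V6: {q4,q8,q11,q13,q14,q16,q18,q20,q22,q25,q27,q31,q32}
  V12: {q2,q27,q34}
  V13: {q15,q34,q35}
  V14: {q12,q15,q17}
  V15: {q12,q20,q30}
  V16: {q13,q20,q27}
  V23: {q10,q29,q34}
  V24: {q5,q31,q33}
  V25: {q5,q28,q29}
  V26: {q4,q25,q27,q31}
  V34: {q15,q18,q23}
  V35: {q16,q21,q29}
  V36: {q8,q16,q18}
  V45: {q1,q5,q12}
  V46: {q18,q22,q31}
  V56: {q11,q16,q20,q32}
  V123: {q34}
  V126: {q27}
  V134: {q15}
  V145: {q12}
  V156: {q20}
  V235: {q29}
  V245: {q5}
  V246: {q31}
  V346: {q18}
  V356: {q16}
C dims 6,15,10; δ0: rk 5, SNF 1^5; δ1: rk 10, SNF 1^9·2
Ȟ^0 = (6 − 5) − 0 = 1, so Ȟ^0 ≅ Z
Ȟ^1 = (15 − 10) − 5 = 0, so Ȟ^1 ≅ 0
Ȟ^2 = (10 − 0) − 10 = 0 plus torsion [2], so Ȟ^2 ≅ Z/2


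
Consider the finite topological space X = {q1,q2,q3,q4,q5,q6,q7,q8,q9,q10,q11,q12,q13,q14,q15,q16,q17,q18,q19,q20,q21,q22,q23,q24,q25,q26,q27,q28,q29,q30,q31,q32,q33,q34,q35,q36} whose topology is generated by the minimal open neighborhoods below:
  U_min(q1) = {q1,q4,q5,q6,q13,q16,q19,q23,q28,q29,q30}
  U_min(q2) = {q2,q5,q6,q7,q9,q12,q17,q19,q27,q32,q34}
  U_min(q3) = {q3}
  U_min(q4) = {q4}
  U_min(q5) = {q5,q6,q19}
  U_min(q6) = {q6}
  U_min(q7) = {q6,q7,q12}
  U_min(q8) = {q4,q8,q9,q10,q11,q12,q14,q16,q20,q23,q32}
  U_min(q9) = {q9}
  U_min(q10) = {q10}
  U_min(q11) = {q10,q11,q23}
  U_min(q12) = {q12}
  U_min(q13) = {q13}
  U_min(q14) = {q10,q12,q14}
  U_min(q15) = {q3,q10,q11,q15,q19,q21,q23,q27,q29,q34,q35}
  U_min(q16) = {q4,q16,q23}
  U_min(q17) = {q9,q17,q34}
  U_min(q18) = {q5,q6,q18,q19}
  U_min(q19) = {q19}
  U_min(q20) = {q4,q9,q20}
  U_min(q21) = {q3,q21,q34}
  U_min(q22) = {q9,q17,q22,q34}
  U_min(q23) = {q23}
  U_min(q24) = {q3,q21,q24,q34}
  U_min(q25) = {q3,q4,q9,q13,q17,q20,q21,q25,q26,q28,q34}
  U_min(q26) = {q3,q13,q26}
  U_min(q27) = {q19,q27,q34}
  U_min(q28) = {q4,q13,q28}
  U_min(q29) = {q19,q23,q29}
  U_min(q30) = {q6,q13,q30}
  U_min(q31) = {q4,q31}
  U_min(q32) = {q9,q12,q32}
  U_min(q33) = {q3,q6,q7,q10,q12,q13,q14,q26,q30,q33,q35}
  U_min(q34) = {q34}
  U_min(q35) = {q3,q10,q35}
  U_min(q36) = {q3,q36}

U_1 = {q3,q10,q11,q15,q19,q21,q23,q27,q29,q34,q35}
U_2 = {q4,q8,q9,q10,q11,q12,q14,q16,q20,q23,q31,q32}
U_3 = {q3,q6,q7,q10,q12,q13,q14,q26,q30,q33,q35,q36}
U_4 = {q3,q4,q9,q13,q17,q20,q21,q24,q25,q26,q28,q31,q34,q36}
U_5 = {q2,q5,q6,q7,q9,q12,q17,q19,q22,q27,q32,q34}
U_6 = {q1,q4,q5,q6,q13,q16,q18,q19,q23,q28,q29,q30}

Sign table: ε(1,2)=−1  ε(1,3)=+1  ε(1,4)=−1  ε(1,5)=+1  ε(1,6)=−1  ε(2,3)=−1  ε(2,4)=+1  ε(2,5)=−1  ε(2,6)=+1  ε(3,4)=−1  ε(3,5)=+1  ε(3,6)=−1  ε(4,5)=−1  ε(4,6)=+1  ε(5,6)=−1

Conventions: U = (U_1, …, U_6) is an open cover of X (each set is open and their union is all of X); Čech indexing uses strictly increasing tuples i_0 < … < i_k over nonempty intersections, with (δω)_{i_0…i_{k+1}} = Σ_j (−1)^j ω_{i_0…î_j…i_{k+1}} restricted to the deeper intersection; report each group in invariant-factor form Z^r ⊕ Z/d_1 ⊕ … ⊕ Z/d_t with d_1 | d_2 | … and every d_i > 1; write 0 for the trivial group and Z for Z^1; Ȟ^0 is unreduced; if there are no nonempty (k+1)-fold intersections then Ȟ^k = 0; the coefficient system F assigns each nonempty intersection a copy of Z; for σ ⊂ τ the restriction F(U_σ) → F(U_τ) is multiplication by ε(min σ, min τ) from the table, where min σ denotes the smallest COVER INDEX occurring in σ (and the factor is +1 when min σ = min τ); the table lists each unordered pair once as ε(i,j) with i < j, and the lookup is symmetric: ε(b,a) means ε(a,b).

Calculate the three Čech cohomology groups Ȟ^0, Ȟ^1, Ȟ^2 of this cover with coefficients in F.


Ȟ^0 = Z, Ȟ^1 = 0, Ȟ^2 = Z/2

nerve simplices:
  U12={q10,q11,q23} U13={q3,q10,q35} U14={q3,q21,q34} U15={q19,q27,q34} U16={q19,q23,q29} U23={q10,q12,q14} U24={q4,q9,q20,q31} U25={q9,q12,q32} U26={q4,q16,q23} U34={q3,q13,q26,q36} U35={q6,q7,q12} U36={q6,q13,q30} U45={q9,q17,q34} U46={q4,q13,q28} U56={q5,q6,q19}
  U123={q10} U126={q23} U134={q3} U145={q34} U156={q19} U235={q12} U245={q9} U246={q4} U346={q13} U356={q6}
C dims 6,15,10; δ0: rk 5, SNF 1^5; δ1: rk 10, SNF 1^9·2
degree 0: 6−5−0 = 1 → Ȟ^0 ≅ Z
degree 1: 15−10−5 = 0 → Ȟ^1 ≅ 0
degree 2: 10−0−10 = 0 plus torsion [2] → Ȟ^2 ≅ Z/2


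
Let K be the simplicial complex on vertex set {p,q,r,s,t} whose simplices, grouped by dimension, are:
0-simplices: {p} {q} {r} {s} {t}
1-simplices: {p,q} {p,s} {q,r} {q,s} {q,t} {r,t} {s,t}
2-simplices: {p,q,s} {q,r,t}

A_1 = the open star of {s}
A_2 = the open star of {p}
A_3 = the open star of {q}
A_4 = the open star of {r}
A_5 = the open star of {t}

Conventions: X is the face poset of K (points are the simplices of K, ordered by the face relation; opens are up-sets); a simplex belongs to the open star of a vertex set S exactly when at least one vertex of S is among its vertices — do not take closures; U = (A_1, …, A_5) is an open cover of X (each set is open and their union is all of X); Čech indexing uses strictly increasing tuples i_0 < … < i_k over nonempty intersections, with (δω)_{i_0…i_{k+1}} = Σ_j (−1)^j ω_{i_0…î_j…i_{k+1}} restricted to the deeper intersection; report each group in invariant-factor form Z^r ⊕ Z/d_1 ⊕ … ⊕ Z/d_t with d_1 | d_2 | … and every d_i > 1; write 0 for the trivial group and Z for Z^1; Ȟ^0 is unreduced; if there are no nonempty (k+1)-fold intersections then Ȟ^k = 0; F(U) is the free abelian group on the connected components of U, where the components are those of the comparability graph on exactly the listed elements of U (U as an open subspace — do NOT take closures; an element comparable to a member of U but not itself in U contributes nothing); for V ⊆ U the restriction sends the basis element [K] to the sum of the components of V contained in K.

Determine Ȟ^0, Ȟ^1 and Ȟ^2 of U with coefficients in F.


nerve simplices:
  A1={{s},{p,s},{q,s},{s,t},{p,q,s}} A2={{p},{p,q},{p,s},{p,q,s}} A3={{q},{p,q},{q,r},{q,s},{q,t},{p,q,s},{q,r,t}} A4={{r},{q,r},{r,t},{q,r,t}} A5={{t},{q,t},{r,t},{s,t},{q,r,t}}
  A12={{p,s},{p,q,s}} A13={{q,s},{p,q,s}} A15={{s,t}} A23={{p,q},{p,q,s}} A34={{q,r},{q,r,t}} A35={{q,t},{q,r,t}} A45={{r,t},{q,r,t}}
  A123={{p,q,s}} A345={{q,r,t}}
components per intersection:
  A1: {{s},{p,s},{q,s},{s,t},{p,q,s}}
  A2: {{p},{p,q},{p,s},{p,q,s}}
  A3: {{q},{p,q},{q,r},{q,s},{q,t},{p,q,s},{q,r,t}}
  A4: {{r},{q,r},{r,t},{q,r,t}}
  A5: {{t},{q,t},{r,t},{s,t},{q,r,t}}
  A12: {{p,s},{p,q,s}}
  A13: {{q,s},{p,q,s}}
  A15: {{s,t}}
  A23: {{p,q},{p,q,s}}
  A34: {{q,r},{q,r,t}}
  A35: {{q,t},{q,r,t}}
  A45: {{r,t},{q,r,t}}
  A123: {{p,q,s}}
  A345: {{q,r,t}}
C dims 5,7,2; δ0: rk 4, SNF 1^4; δ1: rk 2, SNF 1^2
degree 0: 5−4−0 = 1 → Ȟ^0 ≅ Z
degree 1: 7−2−4 = 1 → Ȟ^1 ≅ Z
degree 2: 2−0−2 = 0 → Ȟ^2 ≅ 0

Ȟ^0 = Z,  Ȟ^1 = Z,  Ȟ^2 = 0


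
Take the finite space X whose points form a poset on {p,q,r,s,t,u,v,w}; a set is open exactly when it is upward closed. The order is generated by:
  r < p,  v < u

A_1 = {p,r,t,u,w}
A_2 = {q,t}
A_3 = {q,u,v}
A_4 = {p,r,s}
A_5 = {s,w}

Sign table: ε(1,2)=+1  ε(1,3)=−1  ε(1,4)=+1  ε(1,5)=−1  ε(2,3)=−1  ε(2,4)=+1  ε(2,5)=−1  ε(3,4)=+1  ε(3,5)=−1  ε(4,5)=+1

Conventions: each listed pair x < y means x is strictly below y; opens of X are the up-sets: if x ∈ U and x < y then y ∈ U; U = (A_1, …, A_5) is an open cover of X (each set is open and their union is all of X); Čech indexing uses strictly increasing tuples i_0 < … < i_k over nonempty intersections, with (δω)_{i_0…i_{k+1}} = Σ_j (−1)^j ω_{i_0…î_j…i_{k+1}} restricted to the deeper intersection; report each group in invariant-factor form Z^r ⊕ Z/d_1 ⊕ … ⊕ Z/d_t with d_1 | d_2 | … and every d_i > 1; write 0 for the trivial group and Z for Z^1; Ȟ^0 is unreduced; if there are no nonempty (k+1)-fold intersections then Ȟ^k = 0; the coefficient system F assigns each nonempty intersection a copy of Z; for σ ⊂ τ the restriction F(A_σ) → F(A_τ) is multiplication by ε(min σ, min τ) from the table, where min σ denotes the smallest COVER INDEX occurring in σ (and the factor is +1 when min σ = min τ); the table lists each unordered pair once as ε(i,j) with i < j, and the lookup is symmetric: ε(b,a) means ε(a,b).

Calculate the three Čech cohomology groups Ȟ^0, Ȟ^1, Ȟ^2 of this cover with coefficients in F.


Ȟ^0 = 0, Ȟ^1 = Z ⊕ Z/2, Ȟ^2 = 0

nerve of the cover:
  A12={t} A13={u} A14={p,r} A15={w} A23={q} A45={s}
C dims 5,6; δ0: rk 5, SNF 1^4·2
Ȟ^0 = (5 − 5) − 0 = 0, so Ȟ^0 ≅ 0
Ȟ^1 = (6 − 0) − 5 = 1 plus torsion [2], so Ȟ^1 ≅ Z ⊕ Z/2
Ȟ^2 = (0 − 0) − 0 = 0, so Ȟ^2 ≅ 0


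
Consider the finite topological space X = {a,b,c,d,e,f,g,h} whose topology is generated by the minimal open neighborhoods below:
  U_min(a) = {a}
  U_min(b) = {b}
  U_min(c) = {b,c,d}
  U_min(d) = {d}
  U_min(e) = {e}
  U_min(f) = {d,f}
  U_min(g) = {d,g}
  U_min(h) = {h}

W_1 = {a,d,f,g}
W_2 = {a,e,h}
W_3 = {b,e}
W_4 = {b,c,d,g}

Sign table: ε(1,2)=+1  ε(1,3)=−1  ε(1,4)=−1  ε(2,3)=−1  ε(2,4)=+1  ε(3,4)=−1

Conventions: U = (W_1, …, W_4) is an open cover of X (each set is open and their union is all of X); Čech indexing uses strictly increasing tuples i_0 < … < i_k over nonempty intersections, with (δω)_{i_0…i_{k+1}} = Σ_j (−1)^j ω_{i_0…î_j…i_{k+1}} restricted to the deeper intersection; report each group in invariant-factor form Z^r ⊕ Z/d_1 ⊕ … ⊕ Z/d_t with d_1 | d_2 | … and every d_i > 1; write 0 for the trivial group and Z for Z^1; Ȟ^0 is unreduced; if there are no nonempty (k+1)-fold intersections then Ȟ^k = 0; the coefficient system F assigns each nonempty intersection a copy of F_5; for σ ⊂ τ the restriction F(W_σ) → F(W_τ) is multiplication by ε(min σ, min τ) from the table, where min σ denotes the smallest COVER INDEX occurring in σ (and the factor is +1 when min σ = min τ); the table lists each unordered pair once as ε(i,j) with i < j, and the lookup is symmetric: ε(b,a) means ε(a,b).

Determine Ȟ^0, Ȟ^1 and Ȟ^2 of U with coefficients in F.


Ȟ^0 ≅ 0; Ȟ^1 ≅ 0; Ȟ^2 ≅ 0

cover nerve:
  W12={a} W14={d,g} W23={e} W34={b}
C dims 4,4; δ0: rk_F5 4
Ȟ^0: (4−4)−0=0 ⇒ 0
Ȟ^1: (4−0)−4=0 ⇒ 0
Ȟ^2: (0−0)−0=0 ⇒ 0


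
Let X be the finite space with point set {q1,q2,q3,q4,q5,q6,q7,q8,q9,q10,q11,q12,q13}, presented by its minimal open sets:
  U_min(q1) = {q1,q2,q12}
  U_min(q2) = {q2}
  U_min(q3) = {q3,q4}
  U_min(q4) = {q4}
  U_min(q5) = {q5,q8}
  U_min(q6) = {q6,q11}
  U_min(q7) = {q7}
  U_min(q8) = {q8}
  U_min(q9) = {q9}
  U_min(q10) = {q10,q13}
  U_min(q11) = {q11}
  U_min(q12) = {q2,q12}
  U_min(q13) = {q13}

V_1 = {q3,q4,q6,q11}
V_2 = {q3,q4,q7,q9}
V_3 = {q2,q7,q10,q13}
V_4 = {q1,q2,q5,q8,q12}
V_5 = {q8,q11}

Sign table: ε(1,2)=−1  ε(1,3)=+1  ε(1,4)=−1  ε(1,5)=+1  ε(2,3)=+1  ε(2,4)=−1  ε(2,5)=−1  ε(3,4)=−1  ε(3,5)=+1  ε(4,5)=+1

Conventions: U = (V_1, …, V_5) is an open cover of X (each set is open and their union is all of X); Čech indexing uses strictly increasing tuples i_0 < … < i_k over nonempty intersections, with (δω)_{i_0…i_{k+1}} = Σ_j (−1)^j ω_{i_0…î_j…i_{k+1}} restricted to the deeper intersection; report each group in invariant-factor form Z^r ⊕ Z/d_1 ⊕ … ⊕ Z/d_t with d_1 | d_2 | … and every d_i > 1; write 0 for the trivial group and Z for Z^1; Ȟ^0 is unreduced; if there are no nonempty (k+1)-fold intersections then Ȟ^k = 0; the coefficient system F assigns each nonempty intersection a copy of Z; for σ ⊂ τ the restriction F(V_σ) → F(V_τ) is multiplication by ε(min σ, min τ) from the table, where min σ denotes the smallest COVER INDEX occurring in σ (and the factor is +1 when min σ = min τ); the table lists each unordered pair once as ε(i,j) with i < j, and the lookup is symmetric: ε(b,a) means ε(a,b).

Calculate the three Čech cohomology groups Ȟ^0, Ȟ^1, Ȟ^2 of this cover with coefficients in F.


nonempty overlaps:
  V12={q3,q4} V15={q11} V23={q7} V34={q2} V45={q8}
C dims 5,5; δ0: rk 4, SNF 1^4
degree 0: 5−4−0 = 1 → Ȟ^0 ≅ Z
degree 1: 5−0−4 = 1 → Ȟ^1 ≅ Z
degree 2: 0−0−0 = 0 → Ȟ^2 ≅ 0

Ȟ^0 ≅ Z,  Ȟ^1 ≅ Z,  Ȟ^2 ≅ 0


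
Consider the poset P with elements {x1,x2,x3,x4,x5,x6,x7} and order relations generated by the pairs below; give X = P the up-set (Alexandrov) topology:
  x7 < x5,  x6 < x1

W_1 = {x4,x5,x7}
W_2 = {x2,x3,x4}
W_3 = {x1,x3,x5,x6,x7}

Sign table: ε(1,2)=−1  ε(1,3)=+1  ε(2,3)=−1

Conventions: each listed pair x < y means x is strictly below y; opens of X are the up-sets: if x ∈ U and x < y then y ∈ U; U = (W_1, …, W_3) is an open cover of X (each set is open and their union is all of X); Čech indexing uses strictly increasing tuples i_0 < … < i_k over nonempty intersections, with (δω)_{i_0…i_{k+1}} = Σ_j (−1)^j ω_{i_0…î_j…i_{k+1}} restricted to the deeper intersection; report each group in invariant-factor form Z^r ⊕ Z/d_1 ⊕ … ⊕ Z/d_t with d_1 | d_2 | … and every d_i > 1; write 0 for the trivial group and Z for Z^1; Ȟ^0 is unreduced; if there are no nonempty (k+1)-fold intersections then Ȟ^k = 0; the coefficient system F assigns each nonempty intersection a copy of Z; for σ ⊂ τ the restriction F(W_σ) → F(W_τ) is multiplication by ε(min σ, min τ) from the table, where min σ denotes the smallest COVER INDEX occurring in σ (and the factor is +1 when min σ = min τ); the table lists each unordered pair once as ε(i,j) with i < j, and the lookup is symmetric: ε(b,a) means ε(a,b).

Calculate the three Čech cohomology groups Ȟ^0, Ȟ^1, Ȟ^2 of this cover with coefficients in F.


nonempty overlaps:
  W12={x4} W13={x5,x7} W23={x3}
C dims 3,3; δ0: rk 2, SNF 1^2
degree 0: 3−2−0 = 1 → Ȟ^0 ≅ Z
degree 1: 3−0−2 = 1 → Ȟ^1 ≅ Z
degree 2: 0−0−0 = 0 → Ȟ^2 ≅ 0

Ȟ^0(U;F) ≅ Z, Ȟ^1(U;F) ≅ Z, Ȟ^2(U;F) ≅ 0


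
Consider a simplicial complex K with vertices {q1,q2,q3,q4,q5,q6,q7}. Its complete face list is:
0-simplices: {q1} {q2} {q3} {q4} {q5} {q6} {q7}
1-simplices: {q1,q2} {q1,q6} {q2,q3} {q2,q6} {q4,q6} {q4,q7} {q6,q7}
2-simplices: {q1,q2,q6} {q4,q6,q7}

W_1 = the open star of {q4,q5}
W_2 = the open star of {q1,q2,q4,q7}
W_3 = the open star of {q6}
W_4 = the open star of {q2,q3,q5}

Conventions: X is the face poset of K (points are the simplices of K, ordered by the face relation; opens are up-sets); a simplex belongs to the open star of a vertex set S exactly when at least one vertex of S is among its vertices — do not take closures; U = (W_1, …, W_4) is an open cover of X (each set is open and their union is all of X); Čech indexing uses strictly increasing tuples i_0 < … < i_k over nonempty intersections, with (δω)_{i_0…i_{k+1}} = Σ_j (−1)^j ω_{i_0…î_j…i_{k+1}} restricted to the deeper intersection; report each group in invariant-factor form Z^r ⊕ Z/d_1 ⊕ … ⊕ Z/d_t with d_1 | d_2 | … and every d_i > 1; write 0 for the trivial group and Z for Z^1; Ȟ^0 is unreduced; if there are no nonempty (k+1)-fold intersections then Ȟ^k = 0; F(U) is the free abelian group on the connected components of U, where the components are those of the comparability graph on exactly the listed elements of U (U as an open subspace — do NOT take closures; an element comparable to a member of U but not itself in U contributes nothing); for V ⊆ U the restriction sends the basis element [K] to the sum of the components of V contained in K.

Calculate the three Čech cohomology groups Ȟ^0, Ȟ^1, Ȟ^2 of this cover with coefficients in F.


Ȟ^0 = Z^2; Ȟ^1 = 0; Ȟ^2 = 0

nerve of the cover:
  W1={{q4},{q5},{q4,q6},{q4,q7},{q4,q6,q7}} W2={{q1},{q2},{q4},{q7},{q1,q2},{q1,q6},{q2,q3},{q2,q6},{q4,q6},{q4,q7},{q6,q7},{q1,q2,q6},{q4,q6,q7}} W3={{q6},{q1,q6},{q2,q6},{q4,q6},{q6,q7},{q1,q2,q6},{q4,q6,q7}} W4={{q2},{q3},{q5},{q1,q2},{q2,q3},{q2,q6},{q1,q2,q6}}
  W12={{q4},{q4,q6},{q4,q7},{q4,q6,q7}} W13={{q4,q6},{q4,q6,q7}} W14={{q5}} W23={{q1,q6},{q2,q6},{q4,q6},{q6,q7},{q1,q2,q6},{q4,q6,q7}} W24={{q2},{q1,q2},{q2,q3},{q2,q6},{q1,q2,q6}} W34={{q2,q6},{q1,q2,q6}}
  W123={{q4,q6},{q4,q6,q7}} W234={{q2,q6},{q1,q2,q6}}
components per intersection:
  W1: {{q4},{q4,q6},{q4,q7},{q4,q6,q7}} {{q5}}
  W2: {{q1},{q2},{q1,q2},{q1,q6},{q2,q3},{q2,q6},{q1,q2,q6}} {{q4},{q7},{q4,q6},{q4,q7},{q6,q7},{q4,q6,q7}}
  W3: {{q6},{q1,q6},{q2,q6},{q4,q6},{q6,q7},{q1,q2,q6},{q4,q6,q7}}
  W4: {{q2},{q3},{q1,q2},{q2,q3},{q2,q6},{q1,q2,q6}} {{q5}}
  W12: {{q4},{q4,q6},{q4,q7},{q4,q6,q7}}
  W13: {{q4,q6},{q4,q6,q7}}
  W14: {{q5}}
  W23: {{q1,q6},{q2,q6},{q1,q2,q6}} {{q4,q6},{q6,q7},{q4,q6,q7}}
  W24: {{q2},{q1,q2},{q2,q3},{q2,q6},{q1,q2,q6}}
  W34: {{q2,q6},{q1,q2,q6}}
  W123: {{q4,q6},{q4,q6,q7}}
  W234: {{q2,q6},{q1,q2,q6}}
C dims 7,7,2; δ0: rk 5, SNF 1^5; δ1: rk 2, SNF 1^2
Ȟ^0 = (7 − 5) − 0 = 2, so Ȟ^0 ≅ Z^2
Ȟ^1 = (7 − 2) − 5 = 0, so Ȟ^1 ≅ 0
Ȟ^2 = (2 − 0) − 2 = 0, so Ȟ^2 ≅ 0
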